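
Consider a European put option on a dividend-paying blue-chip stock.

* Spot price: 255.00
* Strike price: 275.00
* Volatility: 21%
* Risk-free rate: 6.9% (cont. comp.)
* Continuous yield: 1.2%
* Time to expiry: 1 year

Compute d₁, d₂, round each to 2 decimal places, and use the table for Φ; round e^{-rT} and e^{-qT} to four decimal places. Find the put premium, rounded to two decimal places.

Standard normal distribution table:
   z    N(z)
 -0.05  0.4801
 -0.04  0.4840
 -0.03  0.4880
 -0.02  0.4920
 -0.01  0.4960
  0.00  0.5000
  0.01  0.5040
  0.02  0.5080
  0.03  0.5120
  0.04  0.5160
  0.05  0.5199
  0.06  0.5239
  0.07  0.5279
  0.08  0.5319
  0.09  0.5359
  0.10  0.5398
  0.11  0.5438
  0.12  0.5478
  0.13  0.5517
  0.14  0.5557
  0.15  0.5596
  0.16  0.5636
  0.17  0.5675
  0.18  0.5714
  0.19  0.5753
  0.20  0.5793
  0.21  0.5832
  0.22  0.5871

23.69

σ√T = 0.21 × 1.0000 = 0.2100
d₁ = [ln(255/275) + (0.069 − 0.012 + 0.21²/2)·1] / 0.2100 = [-0.0755 + 0.0791] / 0.2100 = 0.0169 which rounds to 0.02
d₂ = d₁ − σ√T = 0.0169 − 0.2100 = -0.1931 which rounds to -0.19
exp(−qT) = exp(−0.012·1) = 0.9881;  exp(−rT) = exp(−0.069·1) = 0.9333
N(−d₂) = N(0.19) = 0.5753;  N(−d₁) = N(-0.02) = 0.4920
P = 275·0.9333·0.5753 − 255·0.9881·0.4920 = 147.6551 − 123.9670 = 23.6880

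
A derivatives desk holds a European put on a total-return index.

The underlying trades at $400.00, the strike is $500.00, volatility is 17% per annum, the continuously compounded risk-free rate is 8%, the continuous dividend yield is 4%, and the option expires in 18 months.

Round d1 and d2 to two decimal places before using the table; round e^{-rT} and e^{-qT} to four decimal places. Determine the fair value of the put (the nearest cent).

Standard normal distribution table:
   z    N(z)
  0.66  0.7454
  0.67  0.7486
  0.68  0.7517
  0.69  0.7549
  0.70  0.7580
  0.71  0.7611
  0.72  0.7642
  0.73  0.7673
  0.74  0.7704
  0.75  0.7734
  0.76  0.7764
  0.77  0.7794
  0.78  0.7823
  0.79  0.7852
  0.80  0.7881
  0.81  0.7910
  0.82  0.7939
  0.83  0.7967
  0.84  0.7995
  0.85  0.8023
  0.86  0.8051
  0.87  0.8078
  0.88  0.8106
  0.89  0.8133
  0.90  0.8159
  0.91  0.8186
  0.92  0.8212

T = 1.5;  σ√T = 0.2082
d₁ = [ln(400/500) + (0.08 − 0.04 + 0.17²/2)·1.5] / 0.2082 = [-0.2231 + 0.0817] / 0.2082 = -0.6795 → -0.68
d₂ = d₁ − σ√T = -0.6795 − 0.2082 = -0.8877 → -0.89
exp(−qT) = exp(−0.04·1.5) = 0.9418;  exp(−rT) = exp(−0.08·1.5) = 0.8869
N(−d₂) = N(0.89) = 0.8133;  N(−d₁) = N(0.68) = 0.7517
P = 500·0.8869·0.8133 − 400·0.9418·0.7517 = 360.6579 − 283.1804 = 77.4775

$77.48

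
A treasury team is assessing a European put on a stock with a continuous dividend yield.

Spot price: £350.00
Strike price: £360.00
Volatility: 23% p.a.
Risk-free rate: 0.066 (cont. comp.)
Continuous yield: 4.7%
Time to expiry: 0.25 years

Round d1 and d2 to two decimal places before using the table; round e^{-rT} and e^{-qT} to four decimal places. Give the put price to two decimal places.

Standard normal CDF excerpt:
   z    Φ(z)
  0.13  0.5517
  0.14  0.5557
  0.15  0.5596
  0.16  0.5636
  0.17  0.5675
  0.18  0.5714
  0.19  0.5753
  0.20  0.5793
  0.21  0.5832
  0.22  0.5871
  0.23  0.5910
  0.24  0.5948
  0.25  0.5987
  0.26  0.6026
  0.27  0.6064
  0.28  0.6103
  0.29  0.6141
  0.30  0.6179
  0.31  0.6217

σ√T = 0.23 × 0.5000 = 0.1150
ln(S/K) + (r − q + σ²/2)T = ln(350/360) + (0.066 − 0.047 + 0.23²/2)·0.25 = -0.0282 + 0.0114 = -0.0168
d₁ = -0.0168 / 0.1150 = -0.1462 which rounds to -0.15
d₂ = d₁ − σ√T = -0.1462 − 0.1150 = -0.2612 which rounds to -0.26
exp(−qT) = exp(−0.047·0.25) = 0.9883;  exp(−rT) = exp(−0.066·0.25) = 0.9836
P = 360·0.9836·N(0.26) − 350·0.9883·N(0.15) = 360·0.9836·0.6026 − 350·0.9883·0.5596 = 213.3782 − 193.5684 = 19.8098

£19.81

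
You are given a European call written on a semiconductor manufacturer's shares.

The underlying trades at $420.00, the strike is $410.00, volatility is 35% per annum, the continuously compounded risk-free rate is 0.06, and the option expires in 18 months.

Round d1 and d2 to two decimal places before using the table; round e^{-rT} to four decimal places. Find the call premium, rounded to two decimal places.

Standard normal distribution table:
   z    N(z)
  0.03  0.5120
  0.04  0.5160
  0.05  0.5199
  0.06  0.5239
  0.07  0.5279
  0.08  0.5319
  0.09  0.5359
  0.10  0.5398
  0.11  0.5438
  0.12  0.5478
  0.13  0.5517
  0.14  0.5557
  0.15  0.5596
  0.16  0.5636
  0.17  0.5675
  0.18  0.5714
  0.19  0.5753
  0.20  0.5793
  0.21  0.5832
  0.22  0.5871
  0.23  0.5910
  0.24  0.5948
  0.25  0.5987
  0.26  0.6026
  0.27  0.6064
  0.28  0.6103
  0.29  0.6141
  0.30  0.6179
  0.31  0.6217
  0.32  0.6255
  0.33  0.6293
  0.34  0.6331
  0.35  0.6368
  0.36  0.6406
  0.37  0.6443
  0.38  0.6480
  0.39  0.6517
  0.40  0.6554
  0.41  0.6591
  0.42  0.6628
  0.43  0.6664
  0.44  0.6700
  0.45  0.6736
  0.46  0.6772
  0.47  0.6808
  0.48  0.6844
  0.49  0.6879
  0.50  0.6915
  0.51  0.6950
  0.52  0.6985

$92.64

σ√T = 0.35 × 1.2247 = 0.4287
d₁ = [ln(420/410) + (0.06 + 0.35²/2)·1.5] / 0.4287 = [0.0241 + 0.1819] / 0.4287 = 0.4805 ≈ 0.48
d₂ = d₁ − σ√T = 0.4805 − 0.4287 = 0.0518 ≈ 0.05
exp(−rT) = exp(−0.06·1.5) = 0.9139
C = 420·N(0.48) − 410·0.9139·N(0.05) = 420·0.6844 − 410·0.9139·0.5199 = 287.4480 − 194.8060 = 92.6420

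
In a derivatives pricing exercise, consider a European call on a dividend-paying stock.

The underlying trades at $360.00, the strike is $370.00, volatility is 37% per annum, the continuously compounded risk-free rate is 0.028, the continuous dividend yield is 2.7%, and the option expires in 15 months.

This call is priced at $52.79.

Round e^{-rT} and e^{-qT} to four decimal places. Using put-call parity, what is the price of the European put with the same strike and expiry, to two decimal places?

$62.01

e^(−qT) = e^(−0.027·1.25) = 0.9668;  e^(−rT) = e^(−0.028·1.25) = 0.9656
Put-call parity: C − P = S·e^(−qT) − K·e^(−rT) = 360·0.9668 − 370·0.9656 = 348.0480 − 357.2720 = -9.2240
P = C − (C − P) = 52.79 − (-9.2240) = 62.0140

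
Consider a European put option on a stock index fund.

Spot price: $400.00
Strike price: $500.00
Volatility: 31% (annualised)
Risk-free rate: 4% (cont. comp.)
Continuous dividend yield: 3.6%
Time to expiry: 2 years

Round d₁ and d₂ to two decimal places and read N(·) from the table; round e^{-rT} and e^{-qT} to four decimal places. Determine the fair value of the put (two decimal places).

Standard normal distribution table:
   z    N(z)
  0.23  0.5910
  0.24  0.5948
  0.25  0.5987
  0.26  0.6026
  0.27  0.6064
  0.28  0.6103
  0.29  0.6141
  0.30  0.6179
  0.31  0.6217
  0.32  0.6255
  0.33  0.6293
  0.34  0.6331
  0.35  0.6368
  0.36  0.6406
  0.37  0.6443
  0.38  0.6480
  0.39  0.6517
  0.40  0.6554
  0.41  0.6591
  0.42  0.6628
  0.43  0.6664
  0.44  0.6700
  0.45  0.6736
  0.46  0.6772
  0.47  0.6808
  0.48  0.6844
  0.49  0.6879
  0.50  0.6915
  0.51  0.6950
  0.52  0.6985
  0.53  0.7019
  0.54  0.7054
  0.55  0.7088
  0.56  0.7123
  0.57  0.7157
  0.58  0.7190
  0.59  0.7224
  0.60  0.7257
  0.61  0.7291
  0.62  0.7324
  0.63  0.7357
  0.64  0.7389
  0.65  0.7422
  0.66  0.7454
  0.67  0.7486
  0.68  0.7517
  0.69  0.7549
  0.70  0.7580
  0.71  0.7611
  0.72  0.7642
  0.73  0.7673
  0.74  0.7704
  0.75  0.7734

$125.58

T = 2;  σ√T = 0.4384
d₁ = [ln(400/500) + (0.04 − 0.036 + ½·0.31²)·2] / (σ√T) = (-0.2231 + 0.1041) / 0.4384 = -0.2715 ≈ -0.27
d₂ = -0.2715 − 0.4384 = -0.7099 ≈ -0.71
exp(−qT) = exp(−0.036·2) = 0.9305;  exp(−rT) = exp(−0.04·2) = 0.9231
N(−d₂) = N(0.71) = 0.7611;  N(−d₁) = N(0.27) = 0.6064
P = 500·0.9231·0.7611 − 400·0.9305·0.6064 = 351.2857 − 225.7021 = 125.5836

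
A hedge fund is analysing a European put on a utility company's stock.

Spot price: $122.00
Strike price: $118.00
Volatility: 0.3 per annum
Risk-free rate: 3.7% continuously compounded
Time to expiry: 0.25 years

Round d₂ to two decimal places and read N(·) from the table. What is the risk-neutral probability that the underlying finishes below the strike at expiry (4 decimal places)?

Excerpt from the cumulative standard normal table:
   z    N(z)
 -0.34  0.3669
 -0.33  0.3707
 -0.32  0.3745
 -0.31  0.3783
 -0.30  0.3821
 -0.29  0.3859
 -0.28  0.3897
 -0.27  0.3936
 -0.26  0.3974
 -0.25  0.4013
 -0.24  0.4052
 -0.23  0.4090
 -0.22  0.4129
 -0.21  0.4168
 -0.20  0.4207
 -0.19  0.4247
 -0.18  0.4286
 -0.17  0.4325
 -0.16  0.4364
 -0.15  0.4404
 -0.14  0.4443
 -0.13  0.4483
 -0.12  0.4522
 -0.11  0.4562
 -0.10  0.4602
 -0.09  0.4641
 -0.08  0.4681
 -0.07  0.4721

σ√T = 0.3·√0.25 = 0.1500
d₁ = [ln(122/118) + (0.037 + 0.3²/2)·0.25] / 0.1500 = [0.0333 + 0.0205] / 0.1500 = 0.3589 ≈ 0.36
d₂ = d₁ − σ√T = 0.3589 − 0.1500 = 0.2089 ≈ 0.21
Risk-neutral Pr[S_T < K] = N(−d₂) = N(-0.21) = 0.4168

0.4168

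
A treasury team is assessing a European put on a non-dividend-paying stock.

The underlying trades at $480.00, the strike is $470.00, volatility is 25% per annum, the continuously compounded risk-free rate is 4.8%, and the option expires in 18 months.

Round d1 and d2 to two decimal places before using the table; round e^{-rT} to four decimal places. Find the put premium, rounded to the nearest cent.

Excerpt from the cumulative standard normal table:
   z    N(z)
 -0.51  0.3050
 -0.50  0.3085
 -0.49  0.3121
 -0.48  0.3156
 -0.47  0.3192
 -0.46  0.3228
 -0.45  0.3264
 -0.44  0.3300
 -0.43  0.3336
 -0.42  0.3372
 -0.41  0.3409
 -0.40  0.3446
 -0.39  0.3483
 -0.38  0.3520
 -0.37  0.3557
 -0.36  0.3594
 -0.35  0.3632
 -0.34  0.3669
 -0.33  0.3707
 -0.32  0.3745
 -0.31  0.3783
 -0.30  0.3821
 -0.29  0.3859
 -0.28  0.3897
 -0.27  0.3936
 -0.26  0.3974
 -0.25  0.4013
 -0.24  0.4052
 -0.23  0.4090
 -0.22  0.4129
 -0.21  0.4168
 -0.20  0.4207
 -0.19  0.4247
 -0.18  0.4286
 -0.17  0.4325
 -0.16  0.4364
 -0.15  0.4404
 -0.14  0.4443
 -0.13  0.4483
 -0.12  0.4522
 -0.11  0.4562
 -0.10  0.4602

σ√T = 0.25·√1.5 = 0.3062
d₁ = [ln(480/470) + (0.048 + ½·0.25²)·1.5] / (σ√T) = (0.0211 + 0.1189) / 0.3062 = 0.4570 ⇒ 0.46
d₂ = 0.4570 − 0.3062 = 0.1508 ⇒ 0.15
e^(−rT) = e^(−0.048·1.5) = 0.9305
N(−d₂) = N(-0.15) = 0.4404;  N(−d₁) = N(-0.46) = 0.3228
P = 470·0.9305·0.4404 − 480·0.3228 = 192.6023 − 154.9440 = 37.6583

$37.66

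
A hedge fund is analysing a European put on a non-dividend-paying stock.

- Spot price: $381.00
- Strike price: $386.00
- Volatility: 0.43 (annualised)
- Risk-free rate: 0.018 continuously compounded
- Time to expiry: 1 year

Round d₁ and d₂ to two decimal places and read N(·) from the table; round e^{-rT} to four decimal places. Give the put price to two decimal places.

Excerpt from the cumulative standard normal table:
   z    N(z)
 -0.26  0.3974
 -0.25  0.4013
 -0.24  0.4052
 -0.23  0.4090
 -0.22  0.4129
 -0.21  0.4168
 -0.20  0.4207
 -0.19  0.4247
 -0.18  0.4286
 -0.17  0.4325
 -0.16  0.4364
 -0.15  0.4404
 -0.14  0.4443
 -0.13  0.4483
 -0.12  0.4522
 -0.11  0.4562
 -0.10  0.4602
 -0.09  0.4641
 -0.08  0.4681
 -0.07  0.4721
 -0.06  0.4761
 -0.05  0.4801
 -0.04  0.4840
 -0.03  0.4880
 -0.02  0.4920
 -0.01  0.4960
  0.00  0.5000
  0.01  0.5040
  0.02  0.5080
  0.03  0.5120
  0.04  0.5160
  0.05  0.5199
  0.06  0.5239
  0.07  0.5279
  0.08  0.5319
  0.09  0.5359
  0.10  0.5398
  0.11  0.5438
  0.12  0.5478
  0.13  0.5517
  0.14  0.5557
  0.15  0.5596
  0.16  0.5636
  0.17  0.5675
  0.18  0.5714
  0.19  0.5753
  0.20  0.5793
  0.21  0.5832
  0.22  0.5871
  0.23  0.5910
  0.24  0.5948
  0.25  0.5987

T = 1;  σ√T = 0.4300
d₁ = [ln(381/386) + (0.018 + ½·0.43²)·1] / (σ√T) = (-0.0130 + 0.1104) / 0.4300 = 0.2265 ⇒ 0.23
d₂ = 0.2265 − 0.4300 = -0.2035 ⇒ -0.20
exp(−rT) = exp(−0.018·1) = 0.9822
P = 386·0.9822·N(0.20) − 381·N(-0.23) = 386·0.9822·0.5793 − 381·0.4090 = 219.6295 − 155.8290 = 63.8005

$63.80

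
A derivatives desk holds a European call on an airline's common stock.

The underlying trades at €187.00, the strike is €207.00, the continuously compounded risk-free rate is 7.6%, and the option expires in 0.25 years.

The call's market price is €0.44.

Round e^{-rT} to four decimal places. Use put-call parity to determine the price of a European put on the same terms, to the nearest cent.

€16.55

exp(−rT) = exp(−0.076·0.25) = 0.9812
Put-call parity: C − P = S − K·e^(−rT) = 187 − 207·0.9812 = 187 − 203.1084 = -16.1084
P = C − (C − P) = 0.44 − (-16.1084) = 16.5484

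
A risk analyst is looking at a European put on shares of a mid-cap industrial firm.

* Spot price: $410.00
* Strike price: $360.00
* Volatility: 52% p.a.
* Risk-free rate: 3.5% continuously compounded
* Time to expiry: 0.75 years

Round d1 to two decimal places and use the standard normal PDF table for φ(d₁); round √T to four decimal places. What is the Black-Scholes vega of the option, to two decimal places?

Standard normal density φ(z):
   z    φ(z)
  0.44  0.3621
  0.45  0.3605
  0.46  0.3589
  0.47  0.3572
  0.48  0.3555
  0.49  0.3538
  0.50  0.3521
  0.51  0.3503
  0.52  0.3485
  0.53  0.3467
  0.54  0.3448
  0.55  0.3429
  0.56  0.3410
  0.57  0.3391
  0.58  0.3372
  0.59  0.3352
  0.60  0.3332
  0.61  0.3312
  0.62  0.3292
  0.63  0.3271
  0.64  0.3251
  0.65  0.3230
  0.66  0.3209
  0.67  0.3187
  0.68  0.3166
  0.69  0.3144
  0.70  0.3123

120.40

T = 0.75;  σ√T = 0.4503
d₁ = [ln(410/360) + (0.035 + 0.52²/2)·0.75] / 0.4503 = [0.1301 + 0.1277] / 0.4503 = 0.5722 → 0.57
√T = √0.75 = 0.8660
φ(d₁) = φ(0.57) = 0.3391
vega = S·φ(d₁)·√T = 410·0.3391·0.8660 = 120.4008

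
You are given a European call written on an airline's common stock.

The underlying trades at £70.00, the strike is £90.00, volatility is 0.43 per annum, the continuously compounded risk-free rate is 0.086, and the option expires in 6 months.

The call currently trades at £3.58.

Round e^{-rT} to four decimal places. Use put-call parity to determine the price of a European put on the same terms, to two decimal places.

£19.79

exp(−rT) = exp(−0.086·0.5) = 0.9579
Put-call parity: C − P = S − K·e^(−rT) = 70 − 90·0.9579 = 70 − 86.2110 = -16.2110
P = C − (C − P) = 3.58 − (-16.2110) = 19.7910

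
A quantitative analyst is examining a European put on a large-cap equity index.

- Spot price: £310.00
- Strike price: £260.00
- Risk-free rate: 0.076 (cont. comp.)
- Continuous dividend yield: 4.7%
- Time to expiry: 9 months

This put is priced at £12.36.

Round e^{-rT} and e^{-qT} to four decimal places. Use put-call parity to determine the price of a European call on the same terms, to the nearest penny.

£66.04

e^(−qT) = e^(−0.047·0.75) = 0.9654;  e^(−rT) = e^(−0.076·0.75) = 0.9446
Put-call parity: C − P = S·e^(−qT) − K·e^(−rT) = 310·0.9654 − 260·0.9446 = 299.2740 − 245.5960 = 53.6780
C = P + (C − P) = 12.36 + (53.6780) = 66.0380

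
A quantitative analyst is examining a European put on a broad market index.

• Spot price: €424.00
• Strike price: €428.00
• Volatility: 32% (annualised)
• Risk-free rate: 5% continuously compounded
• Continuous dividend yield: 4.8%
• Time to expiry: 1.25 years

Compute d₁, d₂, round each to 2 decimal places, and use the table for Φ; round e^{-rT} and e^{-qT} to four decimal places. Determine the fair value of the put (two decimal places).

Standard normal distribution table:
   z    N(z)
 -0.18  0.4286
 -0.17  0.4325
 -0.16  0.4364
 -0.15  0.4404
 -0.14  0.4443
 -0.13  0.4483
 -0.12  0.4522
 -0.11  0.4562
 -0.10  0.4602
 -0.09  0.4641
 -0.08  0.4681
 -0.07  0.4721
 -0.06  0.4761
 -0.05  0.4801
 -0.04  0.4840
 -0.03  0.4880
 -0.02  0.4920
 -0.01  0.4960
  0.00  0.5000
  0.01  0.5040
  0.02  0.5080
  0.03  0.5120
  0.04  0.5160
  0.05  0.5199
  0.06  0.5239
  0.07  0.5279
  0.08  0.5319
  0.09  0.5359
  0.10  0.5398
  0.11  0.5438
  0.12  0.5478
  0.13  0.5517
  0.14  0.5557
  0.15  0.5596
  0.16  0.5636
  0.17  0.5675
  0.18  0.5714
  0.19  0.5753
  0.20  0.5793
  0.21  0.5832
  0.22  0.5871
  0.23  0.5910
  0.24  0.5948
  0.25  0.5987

σ√T = 0.32 × 1.1180 = 0.3578
d₁ = [ln(424/428) + (0.05 − 0.048 + 0.32²/2)·1.25] / 0.3578 = [-0.0094 + 0.0665] / 0.3578 = 0.1596 → 0.16
d₂ = d₁ − σ√T = 0.1596 − 0.3578 = -0.1981 → -0.20
e^(−qT) = e^(−0.048·1.25) = 0.9418;  e^(−rT) = e^(−0.05·1.25) = 0.9394
N(−d₂) = N(0.20) = 0.5793;  N(−d₁) = N(-0.16) = 0.4364
P = 428·0.9394·0.5793 − 424·0.9418·0.4364 = 232.9152 − 174.2646 = 58.6506

€58.65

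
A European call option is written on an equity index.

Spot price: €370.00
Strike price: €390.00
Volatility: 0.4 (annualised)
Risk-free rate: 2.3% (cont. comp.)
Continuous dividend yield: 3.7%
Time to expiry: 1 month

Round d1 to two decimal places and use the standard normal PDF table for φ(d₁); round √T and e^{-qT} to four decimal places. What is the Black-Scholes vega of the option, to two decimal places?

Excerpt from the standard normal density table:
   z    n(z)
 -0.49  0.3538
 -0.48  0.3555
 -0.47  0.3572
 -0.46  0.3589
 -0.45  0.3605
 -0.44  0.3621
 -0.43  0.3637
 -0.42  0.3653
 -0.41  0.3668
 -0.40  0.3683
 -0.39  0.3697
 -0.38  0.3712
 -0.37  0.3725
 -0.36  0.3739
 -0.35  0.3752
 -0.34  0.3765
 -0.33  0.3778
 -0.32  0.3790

σ√T = 0.4 × 0.2887 = 0.1155
ln(S/K) + (r − q + σ²/2)T = ln(370/390) + (0.023 − 0.037 + 0.4²/2)·0.08333 = -0.0526 + 0.0055 = -0.0471
d₁ = -0.0471 / 0.1155 = -0.4083 ≈ -0.41
√T = √0.08333 = 0.2887
φ(d₁) = φ(-0.41) = 0.3668
e^(−qT) = e^(−0.037·0.08333) = 0.9969
vega = S·e^(−qT)·φ(d₁)·√T = 370·0.9969·0.3668·0.2887 = 39.0597
(Vega is the same for a European call and put with the same parameters.)

39.06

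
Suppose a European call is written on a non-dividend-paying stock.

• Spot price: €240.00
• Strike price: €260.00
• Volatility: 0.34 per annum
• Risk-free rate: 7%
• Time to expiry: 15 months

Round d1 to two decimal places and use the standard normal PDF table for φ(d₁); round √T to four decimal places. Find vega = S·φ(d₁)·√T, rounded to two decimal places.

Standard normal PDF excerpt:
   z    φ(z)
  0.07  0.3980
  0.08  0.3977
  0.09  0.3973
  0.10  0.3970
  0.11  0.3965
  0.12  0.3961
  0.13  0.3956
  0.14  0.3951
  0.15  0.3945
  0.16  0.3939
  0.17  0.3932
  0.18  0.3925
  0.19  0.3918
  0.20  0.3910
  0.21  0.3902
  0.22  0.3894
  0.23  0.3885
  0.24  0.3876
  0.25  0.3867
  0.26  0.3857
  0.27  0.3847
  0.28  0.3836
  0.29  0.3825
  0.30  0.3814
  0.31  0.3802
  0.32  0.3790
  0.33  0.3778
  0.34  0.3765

σ√T = 0.34·√1.25 = 0.3801
ln(S/K) + (r + σ²/2)T = ln(240/260) + (0.07 + 0.34²/2)·1.25 = -0.0800 + 0.1598 = 0.0797
d₁ = 0.0797 / 0.3801 = 0.2097 ⇒ 0.21
√T = √1.25 = 1.1180
φ(d₁) = φ(0.21) = 0.3902
vega = S·φ(d₁)·√T = 240·0.3902·1.1180 = 104.6985

104.70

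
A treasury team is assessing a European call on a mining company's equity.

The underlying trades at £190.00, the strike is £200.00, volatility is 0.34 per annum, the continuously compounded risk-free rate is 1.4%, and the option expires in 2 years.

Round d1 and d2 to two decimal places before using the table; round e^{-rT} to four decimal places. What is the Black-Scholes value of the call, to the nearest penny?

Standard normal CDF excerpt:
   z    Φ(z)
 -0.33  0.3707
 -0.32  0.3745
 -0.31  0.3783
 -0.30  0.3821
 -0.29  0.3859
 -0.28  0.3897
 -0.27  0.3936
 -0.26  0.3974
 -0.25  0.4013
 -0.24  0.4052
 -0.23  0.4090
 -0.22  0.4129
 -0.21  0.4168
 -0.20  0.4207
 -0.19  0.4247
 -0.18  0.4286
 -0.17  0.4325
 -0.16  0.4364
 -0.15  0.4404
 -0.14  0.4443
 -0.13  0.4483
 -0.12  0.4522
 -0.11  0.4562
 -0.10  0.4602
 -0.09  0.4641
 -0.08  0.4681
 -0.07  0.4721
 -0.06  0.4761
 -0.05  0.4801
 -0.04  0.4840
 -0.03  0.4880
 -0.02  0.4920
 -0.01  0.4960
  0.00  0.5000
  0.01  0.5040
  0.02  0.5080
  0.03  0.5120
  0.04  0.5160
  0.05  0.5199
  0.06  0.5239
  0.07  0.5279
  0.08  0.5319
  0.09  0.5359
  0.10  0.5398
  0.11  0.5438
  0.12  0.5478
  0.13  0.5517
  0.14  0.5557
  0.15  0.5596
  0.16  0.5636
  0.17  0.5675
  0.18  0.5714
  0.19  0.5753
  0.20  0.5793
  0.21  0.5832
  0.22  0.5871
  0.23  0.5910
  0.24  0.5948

£34.26

σ√T = 0.34·√2 = 0.4808
d₁ = [ln(190/200) + (0.014 + 0.34²/2)·2] / 0.4808 = [-0.0513 + 0.1436] / 0.4808 = 0.1920 which rounds to 0.19
d₂ = d₁ − σ√T = 0.1920 − 0.4808 = -0.2889 which rounds to -0.29
e^(−rT) = e^(−0.014·2) = 0.9724
N(d₁) = N(0.19) = 0.5753;  N(d₂) = N(-0.29) = 0.3859
C = 190·0.5753 − 200·0.9724·0.3859 = 109.3070 − 75.0498 = 34.2572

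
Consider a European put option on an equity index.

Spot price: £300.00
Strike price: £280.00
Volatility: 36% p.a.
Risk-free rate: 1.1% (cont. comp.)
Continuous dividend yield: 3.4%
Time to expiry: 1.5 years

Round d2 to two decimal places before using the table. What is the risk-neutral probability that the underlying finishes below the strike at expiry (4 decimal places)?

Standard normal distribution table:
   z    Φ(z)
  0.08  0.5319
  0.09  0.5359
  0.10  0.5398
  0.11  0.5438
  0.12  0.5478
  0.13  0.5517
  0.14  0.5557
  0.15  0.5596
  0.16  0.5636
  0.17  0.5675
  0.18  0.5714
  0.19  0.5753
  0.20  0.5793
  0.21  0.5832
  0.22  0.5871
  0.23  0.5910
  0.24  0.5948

0.5557

σ√T = 0.36·√1.5 = 0.4409
d₁ = [ln(300/280) + (0.011 − 0.034 + 0.36²/2)·1.5] / 0.4409 = [0.0690 + 0.0627] / 0.4409 = 0.2987 which rounds to 0.30
d₂ = d₁ − σ√T = 0.2987 − 0.4409 = -0.1422 which rounds to -0.14
Risk-neutral Pr[S_T < K] = N(−d₂) = N(0.14) = 0.5557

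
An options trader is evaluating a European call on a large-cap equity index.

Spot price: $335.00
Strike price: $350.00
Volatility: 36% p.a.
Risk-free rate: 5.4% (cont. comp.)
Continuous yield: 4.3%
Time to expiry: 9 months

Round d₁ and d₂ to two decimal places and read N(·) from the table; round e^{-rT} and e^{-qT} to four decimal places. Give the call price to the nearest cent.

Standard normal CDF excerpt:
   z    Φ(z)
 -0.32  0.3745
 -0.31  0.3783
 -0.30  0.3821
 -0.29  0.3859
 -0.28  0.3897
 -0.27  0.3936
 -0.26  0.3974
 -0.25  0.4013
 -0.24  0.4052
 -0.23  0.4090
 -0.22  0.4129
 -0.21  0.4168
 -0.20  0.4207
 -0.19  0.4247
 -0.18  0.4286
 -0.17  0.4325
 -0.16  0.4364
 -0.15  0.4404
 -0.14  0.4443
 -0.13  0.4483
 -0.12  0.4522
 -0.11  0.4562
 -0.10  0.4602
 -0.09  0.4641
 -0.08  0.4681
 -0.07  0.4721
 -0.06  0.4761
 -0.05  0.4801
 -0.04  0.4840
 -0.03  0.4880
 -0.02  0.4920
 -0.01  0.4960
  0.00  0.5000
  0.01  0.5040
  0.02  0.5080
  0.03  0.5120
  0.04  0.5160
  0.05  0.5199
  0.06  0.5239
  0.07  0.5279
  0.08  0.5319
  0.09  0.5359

$35.09

σ√T = 0.36 × 0.8660 = 0.3118
d₁ = [ln(335/350) + (0.054 − 0.043 + ½·0.36²)·0.75] / (σ√T) = (-0.0438 + 0.0569) / 0.3118 = 0.0418 ⇒ 0.04
d₂ = 0.0418 − 0.3118 = -0.2699 ⇒ -0.27
exp(−qT) = exp(−0.043·0.75) = 0.9683;  exp(−rT) = exp(−0.054·0.75) = 0.9603
N(d₁) = N(0.04) = 0.5160;  N(d₂) = N(-0.27) = 0.3936
C = 335·0.9683·0.5160 − 350·0.9603·0.3936 = 167.3803 − 132.2909 = 35.0894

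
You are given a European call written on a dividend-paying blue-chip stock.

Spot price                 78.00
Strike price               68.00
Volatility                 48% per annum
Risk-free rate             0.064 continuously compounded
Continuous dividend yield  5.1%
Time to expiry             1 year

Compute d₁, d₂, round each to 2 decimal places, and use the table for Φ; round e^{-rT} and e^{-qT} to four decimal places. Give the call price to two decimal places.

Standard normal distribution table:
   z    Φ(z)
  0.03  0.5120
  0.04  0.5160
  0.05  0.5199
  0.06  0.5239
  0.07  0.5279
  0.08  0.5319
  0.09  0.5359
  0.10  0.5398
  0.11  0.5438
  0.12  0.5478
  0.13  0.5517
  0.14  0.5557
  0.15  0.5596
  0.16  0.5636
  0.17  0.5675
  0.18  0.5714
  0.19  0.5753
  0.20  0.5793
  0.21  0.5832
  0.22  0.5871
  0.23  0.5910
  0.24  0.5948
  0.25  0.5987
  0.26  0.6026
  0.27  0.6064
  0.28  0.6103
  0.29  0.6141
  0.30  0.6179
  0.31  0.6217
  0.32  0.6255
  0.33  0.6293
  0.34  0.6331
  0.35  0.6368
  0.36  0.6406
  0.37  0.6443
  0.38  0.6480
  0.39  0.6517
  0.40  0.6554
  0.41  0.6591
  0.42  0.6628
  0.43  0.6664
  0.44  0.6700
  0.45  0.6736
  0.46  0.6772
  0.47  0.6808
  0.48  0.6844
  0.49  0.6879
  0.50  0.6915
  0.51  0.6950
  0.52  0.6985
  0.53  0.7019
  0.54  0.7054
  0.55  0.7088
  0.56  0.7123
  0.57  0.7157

18.87

σ√T = 0.48 × 1.0000 = 0.4800
d₁ = [ln(78/68) + (0.064 − 0.051 + 0.48²/2)·1] / 0.4800 = [0.1372 + 0.1282] / 0.4800 = 0.5529 which rounds to 0.55
d₂ = d₁ − σ√T = 0.5529 − 0.4800 = 0.0729 which rounds to 0.07
e^(−qT) = e^(−0.051·1) = 0.9503;  e^(−rT) = e^(−0.064·1) = 0.9380
N(d₁) = N(0.55) = 0.7088;  N(d₂) = N(0.07) = 0.5279
C = 78·0.9503·0.7088 − 68·0.9380·0.5279 = 52.5387 − 33.6716 = 18.8671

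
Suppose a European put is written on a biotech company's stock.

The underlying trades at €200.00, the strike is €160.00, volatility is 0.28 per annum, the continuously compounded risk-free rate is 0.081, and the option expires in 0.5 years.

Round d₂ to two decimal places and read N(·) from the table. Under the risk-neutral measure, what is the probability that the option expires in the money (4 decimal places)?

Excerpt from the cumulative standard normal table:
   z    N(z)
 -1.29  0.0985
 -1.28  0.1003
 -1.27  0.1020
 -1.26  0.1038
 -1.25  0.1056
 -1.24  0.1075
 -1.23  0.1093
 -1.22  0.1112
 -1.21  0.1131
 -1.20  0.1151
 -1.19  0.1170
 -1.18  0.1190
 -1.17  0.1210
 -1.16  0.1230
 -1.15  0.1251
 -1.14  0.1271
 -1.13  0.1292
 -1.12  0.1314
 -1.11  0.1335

σ√T = 0.28·√0.5 = 0.1980
d₁ = [ln(200/160) + (0.081 + 0.28²/2)·0.5] / 0.1980 = [0.2231 + 0.0601] / 0.1980 = 1.4306 which rounds to 1.43
d₂ = d₁ − σ√T = 1.4306 − 0.1980 = 1.2326 which rounds to 1.23
Risk-neutral Pr[S_T < K] = N(−d₂) = N(-1.23) = 0.1093

0.1093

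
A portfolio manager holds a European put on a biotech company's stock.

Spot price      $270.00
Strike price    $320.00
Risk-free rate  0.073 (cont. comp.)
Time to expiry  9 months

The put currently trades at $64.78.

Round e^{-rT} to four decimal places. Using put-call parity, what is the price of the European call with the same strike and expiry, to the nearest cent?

$31.84

e^(−rT) = e^(−0.073·0.75) = 0.9467
Put-call parity: C − P = S − K·e^(−rT) = 270 − 320·0.9467 = 270 − 302.9440 = -32.9440
C = P + (C − P) = 64.78 + (-32.9440) = 31.8360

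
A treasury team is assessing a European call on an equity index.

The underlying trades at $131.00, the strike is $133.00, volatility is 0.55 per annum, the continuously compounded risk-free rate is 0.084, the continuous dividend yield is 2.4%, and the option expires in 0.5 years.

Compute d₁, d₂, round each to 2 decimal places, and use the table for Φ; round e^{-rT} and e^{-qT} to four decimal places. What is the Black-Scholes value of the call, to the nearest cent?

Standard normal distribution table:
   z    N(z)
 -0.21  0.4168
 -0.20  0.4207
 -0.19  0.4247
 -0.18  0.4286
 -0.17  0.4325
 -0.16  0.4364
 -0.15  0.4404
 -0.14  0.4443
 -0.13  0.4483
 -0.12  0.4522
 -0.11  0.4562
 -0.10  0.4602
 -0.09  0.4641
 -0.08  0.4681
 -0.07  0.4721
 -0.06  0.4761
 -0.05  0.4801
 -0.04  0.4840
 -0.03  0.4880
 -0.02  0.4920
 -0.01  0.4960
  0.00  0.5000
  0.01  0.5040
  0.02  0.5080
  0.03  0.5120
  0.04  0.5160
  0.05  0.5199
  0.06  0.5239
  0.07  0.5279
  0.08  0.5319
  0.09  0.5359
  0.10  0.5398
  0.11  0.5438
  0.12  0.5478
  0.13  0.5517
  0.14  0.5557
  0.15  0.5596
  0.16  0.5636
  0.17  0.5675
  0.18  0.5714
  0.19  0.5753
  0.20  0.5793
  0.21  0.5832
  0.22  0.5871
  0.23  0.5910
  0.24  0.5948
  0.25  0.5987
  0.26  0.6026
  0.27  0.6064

σ√T = 0.55·√0.5 = 0.3889
d₁ = [ln(131/133) + (0.084 − 0.024 + ½·0.55²)·0.5] / (σ√T) = (-0.0152 + 0.1056) / 0.3889 = 0.2326 ≈ 0.23
d₂ = 0.2326 − 0.3889 = -0.1563 ≈ -0.16
e^(−qT) = e^(−0.024·0.5) = 0.9881;  e^(−rT) = e^(−0.084·0.5) = 0.9589
C = 131·0.9881·N(0.23) − 133·0.9589·N(-0.16) = 131·0.9881·0.5910 − 133·0.9589·0.4364 = 76.4997 − 55.6557 = 20.8440

$20.84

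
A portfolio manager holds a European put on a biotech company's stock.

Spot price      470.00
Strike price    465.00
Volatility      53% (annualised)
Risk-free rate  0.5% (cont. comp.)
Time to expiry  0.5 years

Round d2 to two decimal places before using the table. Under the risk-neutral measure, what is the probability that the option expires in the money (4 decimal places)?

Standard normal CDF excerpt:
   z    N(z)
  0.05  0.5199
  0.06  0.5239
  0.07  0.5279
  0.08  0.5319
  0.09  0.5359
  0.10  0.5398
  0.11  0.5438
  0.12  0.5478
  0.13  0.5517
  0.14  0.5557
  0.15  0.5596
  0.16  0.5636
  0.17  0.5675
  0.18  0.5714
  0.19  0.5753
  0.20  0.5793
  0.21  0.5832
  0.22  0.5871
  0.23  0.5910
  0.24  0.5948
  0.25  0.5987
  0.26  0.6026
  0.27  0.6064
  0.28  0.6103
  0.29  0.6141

0.5596

σ√T = 0.53·√0.5 = 0.3748
d₁ = [ln(470/465) + (0.005 + 0.53²/2)·0.5] / 0.3748 = [0.0107 + 0.0727] / 0.3748 = 0.2226 ⇒ 0.22
d₂ = d₁ − σ√T = 0.2226 − 0.3748 = -0.1522 ⇒ -0.15
Pr(exercise) under Q = N(−d₂) = N(0.15) = 0.5596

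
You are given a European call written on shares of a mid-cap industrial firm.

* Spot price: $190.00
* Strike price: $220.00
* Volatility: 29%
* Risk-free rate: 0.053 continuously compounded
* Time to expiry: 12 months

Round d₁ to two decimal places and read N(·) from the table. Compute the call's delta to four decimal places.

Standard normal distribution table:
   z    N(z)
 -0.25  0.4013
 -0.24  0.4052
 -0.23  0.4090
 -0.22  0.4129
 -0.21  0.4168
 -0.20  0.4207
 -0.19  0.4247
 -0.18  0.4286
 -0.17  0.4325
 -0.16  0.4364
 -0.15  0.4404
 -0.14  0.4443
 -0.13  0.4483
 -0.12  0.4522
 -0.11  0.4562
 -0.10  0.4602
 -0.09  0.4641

σ√T = 0.29 × 1.0000 = 0.2900
d₁ = [ln(190/220) + (0.053 + 0.29²/2)·1] / 0.2900 = [-0.1466 + 0.0950] / 0.2900 = -0.1778 ≈ -0.18
N(d₁) = N(-0.18) = 0.4286
Δ_call = N(d₁) = 0.4286

0.4286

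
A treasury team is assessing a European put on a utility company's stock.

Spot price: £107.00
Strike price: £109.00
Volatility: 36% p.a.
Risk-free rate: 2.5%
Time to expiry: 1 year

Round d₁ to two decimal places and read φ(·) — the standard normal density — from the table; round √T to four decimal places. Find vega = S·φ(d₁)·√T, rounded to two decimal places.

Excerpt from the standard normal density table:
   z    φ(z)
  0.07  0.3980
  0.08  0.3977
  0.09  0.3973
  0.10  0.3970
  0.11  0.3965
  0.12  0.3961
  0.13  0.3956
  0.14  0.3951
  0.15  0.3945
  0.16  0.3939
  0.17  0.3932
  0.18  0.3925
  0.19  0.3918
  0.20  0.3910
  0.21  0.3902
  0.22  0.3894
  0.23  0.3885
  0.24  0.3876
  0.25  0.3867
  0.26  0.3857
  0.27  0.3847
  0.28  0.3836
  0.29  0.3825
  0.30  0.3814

σ√T = 0.36 × 1.0000 = 0.3600
d₁ = [ln(107/109) + (0.025 + ½·0.36²)·1] / (σ√T) = (-0.0185 + 0.0898) / 0.3600 = 0.1980 ⇒ 0.20
√T = √1 = 1.0000
φ(d₁) = φ(0.20) = 0.3910
vega = S·φ(d₁)·√T = 107·0.3910·1.0000 = 41.8370
(Vega is the same for a European call and put with the same parameters.)

41.84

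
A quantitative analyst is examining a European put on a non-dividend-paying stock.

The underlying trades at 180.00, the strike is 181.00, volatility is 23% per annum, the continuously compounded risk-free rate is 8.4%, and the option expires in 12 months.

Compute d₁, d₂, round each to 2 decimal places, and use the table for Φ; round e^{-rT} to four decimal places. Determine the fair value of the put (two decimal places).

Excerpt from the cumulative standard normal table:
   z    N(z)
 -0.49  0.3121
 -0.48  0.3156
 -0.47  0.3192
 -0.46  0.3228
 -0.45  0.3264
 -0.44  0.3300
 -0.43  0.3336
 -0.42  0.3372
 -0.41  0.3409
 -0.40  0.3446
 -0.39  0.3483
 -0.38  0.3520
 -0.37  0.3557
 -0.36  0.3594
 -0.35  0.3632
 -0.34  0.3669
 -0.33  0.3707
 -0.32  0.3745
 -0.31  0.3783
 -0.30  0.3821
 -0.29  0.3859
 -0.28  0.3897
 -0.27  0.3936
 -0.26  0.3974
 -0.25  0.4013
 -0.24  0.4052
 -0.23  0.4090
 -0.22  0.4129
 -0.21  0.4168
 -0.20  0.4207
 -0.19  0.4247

9.96

σ√T = 0.23 × 1.0000 = 0.2300
d₁ = [ln(180/181) + (0.084 + ½·0.23²)·1] / (σ√T) = (-0.0055 + 0.1105) / 0.2300 = 0.4561 ⇒ 0.46
d₂ = 0.4561 − 0.2300 = 0.2261 ⇒ 0.23
e^(−rT) = e^(−0.084·1) = 0.9194
N(−d₂) = N(-0.23) = 0.4090;  N(−d₁) = N(-0.46) = 0.3228
P = 181·0.9194·0.4090 − 180·0.3228 = 68.0623 − 58.1040 = 9.9583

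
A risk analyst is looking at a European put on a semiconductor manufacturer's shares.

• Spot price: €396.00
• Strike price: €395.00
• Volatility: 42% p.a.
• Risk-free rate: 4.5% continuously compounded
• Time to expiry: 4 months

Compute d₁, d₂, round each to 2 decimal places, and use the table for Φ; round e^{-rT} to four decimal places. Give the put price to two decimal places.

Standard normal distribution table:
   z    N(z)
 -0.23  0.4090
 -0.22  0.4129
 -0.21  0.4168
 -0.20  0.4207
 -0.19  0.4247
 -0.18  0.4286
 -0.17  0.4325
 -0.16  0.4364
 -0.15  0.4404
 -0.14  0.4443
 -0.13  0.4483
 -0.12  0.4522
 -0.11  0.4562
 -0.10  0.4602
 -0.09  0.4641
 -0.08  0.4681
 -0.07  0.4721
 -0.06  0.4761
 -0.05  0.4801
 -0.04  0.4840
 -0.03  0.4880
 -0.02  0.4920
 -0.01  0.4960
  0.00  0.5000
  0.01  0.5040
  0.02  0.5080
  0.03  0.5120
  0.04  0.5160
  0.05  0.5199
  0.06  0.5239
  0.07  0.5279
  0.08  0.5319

€34.12

T = 0.3333;  σ√T = 0.2425
d₁ = [ln(396/395) + (0.045 + ½·0.42²)·0.3333] / (σ√T) = (0.0025 + 0.0444) / 0.2425 = 0.1935 ⇒ 0.19
d₂ = 0.1935 − 0.2425 = -0.0490 ⇒ -0.05
exp(−rT) = exp(−0.045·0.3333) = 0.9851
P = 395·0.9851·N(0.05) − 396·N(-0.19) = 395·0.9851·0.5199 − 396·0.4247 = 202.3006 − 168.1812 = 34.1194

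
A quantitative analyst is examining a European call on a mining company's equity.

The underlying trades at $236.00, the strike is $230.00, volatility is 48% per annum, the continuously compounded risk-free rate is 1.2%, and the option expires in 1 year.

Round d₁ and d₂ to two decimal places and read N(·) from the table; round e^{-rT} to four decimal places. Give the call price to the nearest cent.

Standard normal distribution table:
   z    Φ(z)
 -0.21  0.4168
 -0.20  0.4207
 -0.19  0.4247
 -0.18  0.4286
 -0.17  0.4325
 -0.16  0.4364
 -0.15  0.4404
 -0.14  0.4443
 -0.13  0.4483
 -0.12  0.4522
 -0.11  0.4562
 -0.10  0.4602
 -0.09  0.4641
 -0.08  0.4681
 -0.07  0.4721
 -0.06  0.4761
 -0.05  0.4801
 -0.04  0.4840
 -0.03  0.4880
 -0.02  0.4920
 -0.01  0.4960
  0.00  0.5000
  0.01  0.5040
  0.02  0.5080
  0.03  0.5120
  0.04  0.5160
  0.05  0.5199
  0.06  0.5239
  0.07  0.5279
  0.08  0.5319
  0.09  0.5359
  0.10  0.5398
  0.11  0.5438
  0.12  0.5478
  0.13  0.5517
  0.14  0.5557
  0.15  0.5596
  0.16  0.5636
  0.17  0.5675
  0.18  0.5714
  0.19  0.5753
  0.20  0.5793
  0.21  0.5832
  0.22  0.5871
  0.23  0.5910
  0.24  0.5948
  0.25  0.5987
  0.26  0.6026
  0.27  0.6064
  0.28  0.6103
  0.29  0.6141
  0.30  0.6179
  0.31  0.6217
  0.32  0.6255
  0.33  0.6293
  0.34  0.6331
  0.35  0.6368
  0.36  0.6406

T = 1;  σ√T = 0.4800
d₁ = [ln(236/230) + (0.012 + 0.48²/2)·1] / 0.4800 = [0.0258 + 0.1272] / 0.4800 = 0.3187 ⇒ 0.32
d₂ = d₁ − σ√T = 0.3187 − 0.4800 = -0.1613 ⇒ -0.16
e^(−rT) = e^(−0.012·1) = 0.9881
N(d₁) = N(0.32) = 0.6255;  N(d₂) = N(-0.16) = 0.4364
C = 236·0.6255 − 230·0.9881·0.4364 = 147.6180 − 99.1776 = 48.4404

$48.44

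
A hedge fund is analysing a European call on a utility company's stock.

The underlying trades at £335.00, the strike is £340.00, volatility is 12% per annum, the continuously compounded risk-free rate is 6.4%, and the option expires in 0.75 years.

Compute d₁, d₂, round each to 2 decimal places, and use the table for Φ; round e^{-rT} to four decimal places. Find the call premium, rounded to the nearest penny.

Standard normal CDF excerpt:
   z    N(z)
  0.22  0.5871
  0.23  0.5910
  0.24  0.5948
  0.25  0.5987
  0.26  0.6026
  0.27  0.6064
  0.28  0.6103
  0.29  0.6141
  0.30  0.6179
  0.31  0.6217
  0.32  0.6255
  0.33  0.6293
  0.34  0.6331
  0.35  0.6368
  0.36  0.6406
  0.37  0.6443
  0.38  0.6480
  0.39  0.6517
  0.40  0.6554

£19.33

T = 0.75;  σ√T = 0.1039
d₁ = [ln(335/340) + (0.064 + 0.12²/2)·0.75] / 0.1039 = [-0.0148 + 0.0534] / 0.1039 = 0.3713 → 0.37
d₂ = d₁ − σ√T = 0.3713 − 0.1039 = 0.2674 → 0.27
e^(−rT) = e^(−0.064·0.75) = 0.9531
C = 335·N(0.37) − 340·0.9531·N(0.27) = 335·0.6443 − 340·0.9531·0.6064 = 215.8405 − 196.5063 = 19.3342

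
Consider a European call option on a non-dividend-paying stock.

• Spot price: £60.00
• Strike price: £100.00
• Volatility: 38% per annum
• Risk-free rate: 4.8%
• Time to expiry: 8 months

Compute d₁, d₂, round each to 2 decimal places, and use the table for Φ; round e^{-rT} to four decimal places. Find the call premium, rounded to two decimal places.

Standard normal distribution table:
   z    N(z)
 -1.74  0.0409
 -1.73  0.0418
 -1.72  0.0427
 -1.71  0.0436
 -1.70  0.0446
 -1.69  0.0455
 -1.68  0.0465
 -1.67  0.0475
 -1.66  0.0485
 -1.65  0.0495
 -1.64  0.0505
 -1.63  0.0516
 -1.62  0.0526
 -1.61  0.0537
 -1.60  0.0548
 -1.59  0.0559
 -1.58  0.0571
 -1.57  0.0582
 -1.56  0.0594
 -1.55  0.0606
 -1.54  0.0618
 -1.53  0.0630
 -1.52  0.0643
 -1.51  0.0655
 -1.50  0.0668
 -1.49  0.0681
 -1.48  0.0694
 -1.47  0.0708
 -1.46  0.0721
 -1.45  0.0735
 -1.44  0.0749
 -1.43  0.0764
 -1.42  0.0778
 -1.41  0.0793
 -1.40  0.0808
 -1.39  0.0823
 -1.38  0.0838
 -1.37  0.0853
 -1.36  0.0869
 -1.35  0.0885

σ√T = 0.38·√0.6667 = 0.3103
d₁ = [ln(60/100) + (0.048 + ½·0.38²)·0.6667] / (σ√T) = (-0.5108 + 0.0801) / 0.3103 = -1.3881 ⇒ -1.39
d₂ = -1.3881 − 0.3103 = -1.6984 ⇒ -1.70
e^(−rT) = e^(−0.048·0.6667) = 0.9685
C = 60·N(-1.39) − 100·0.9685·N(-1.70) = 60·0.0823 − 100·0.9685·0.0446 = 4.9380 − 4.3195 = 0.6185

£0.62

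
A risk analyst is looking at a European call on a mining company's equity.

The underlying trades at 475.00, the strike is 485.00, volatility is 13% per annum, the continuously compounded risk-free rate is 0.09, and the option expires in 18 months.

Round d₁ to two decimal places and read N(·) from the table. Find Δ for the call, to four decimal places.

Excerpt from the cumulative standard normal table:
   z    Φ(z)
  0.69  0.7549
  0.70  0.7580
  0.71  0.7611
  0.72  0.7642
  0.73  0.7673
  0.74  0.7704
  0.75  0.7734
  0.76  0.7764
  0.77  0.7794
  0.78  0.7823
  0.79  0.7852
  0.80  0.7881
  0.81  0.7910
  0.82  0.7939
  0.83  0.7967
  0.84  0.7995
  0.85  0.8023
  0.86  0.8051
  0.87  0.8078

0.7881

σ√T = 0.13 × 1.2247 = 0.1592
d₁ = [ln(475/485) + (0.09 + 0.13²/2)·1.5] / 0.1592 = [-0.0208 + 0.1477] / 0.1592 = 0.7967 which rounds to 0.80
N(d₁) = N(0.80) = 0.7881
Δ_call = N(d₁) = 0.7881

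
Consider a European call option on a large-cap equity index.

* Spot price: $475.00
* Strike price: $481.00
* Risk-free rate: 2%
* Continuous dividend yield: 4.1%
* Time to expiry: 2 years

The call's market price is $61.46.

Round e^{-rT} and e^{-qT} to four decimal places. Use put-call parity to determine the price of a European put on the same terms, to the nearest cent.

e^(−qT) = e^(−0.041·2) = 0.9213;  e^(−rT) = e^(−0.02·2) = 0.9608
Put-call parity: C − P = S·e^(−qT) − K·e^(−rT) = 475·0.9213 − 481·0.9608 = 437.6175 − 462.1448 = -24.5273
P = C − (C − P) = 61.46 − (-24.5273) = 85.9873

$85.99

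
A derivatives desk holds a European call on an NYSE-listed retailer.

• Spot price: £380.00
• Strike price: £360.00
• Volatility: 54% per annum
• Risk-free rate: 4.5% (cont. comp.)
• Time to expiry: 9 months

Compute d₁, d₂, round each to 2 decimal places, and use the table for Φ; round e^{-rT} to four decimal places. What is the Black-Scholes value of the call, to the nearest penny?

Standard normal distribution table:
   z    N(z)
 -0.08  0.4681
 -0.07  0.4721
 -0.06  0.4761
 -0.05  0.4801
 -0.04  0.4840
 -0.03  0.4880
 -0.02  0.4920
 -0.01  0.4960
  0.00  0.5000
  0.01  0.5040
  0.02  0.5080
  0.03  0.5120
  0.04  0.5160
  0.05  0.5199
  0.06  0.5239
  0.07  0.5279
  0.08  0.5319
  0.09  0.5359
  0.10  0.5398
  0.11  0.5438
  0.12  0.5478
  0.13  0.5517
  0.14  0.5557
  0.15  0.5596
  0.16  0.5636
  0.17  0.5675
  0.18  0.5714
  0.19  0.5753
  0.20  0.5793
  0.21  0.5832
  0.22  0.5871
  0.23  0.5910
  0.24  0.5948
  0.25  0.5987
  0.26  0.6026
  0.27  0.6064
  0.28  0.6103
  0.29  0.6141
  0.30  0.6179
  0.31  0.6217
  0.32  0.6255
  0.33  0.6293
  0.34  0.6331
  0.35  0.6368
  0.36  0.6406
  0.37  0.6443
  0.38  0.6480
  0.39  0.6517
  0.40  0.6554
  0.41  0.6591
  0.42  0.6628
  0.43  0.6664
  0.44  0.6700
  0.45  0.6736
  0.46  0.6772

£84.77

σ√T = 0.54 × 0.8660 = 0.4677
d₁ = [ln(380/360) + (0.045 + ½·0.54²)·0.75] / (σ√T) = (0.0541 + 0.1431) / 0.4677 = 0.4216 → 0.42
d₂ = 0.4216 − 0.4677 = -0.0460 → -0.05
exp(−rT) = exp(−0.045·0.75) = 0.9668
N(d₁) = N(0.42) = 0.6628;  N(d₂) = N(-0.05) = 0.4801
C = 380·0.6628 − 360·0.9668·0.4801 = 251.8640 − 167.0978 = 84.7662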